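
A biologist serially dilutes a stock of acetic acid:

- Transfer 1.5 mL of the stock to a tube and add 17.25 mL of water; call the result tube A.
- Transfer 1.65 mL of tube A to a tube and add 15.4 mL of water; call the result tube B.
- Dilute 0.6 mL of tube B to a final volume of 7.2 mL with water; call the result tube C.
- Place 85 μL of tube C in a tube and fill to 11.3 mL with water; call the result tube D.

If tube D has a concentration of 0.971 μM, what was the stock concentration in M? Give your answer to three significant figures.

Step 1: 1.5 mL + 17.25 mL = 18.75 mL total → factor 18.75/1.5 = 12.5
Step 2: 1.65 mL + 15.4 mL = 17.05 mL total → factor 17.05/1.65 = 10.333
Step 3: 0.6 mL brought to 7.2 mL → factor 7.2/0.6 = 12
Step 4: 85 μL brought to 11.3 mL → factor 11300/85 = 132.94
Overall dilution factor = 12.5 × 10.333 × 12 × 132.94 = 2.0606 × 10^5
Stock = 0.971 μM × 2.0606 × 10^5 = 2.001 × 10^5 μM = 0.200 M

0.200 M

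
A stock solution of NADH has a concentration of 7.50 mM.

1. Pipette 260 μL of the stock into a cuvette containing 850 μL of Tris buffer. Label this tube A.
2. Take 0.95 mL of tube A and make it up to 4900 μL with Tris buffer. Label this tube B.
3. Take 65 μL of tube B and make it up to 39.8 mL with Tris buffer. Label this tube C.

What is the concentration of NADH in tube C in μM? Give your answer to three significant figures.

0.556 μM

Step 1: 260 μL + 850 μL = 1110 μL total → factor 1110/260 = 4.2692
Step 2: 0.95 mL brought to 4900 μL → factor 4.9/0.95 = 5.1579
Step 3: 65 μL brought to 39.8 mL → factor 39800/65 = 612.31
Overall dilution factor = 4.2692 × 5.1579 × 612.31 = 13483
Final = 7.50 mM / 13483 = 0.0005562 mM = 0.556 μM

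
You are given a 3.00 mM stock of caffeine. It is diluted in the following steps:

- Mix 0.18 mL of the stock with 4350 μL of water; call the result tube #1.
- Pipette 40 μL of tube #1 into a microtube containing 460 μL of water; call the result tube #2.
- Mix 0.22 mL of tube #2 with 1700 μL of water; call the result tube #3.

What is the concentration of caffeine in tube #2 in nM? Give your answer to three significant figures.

Step 1: 0.18 mL + 4350 μL = 4.53 mL total → factor 4.53/0.18 = 25.167
Step 2: 40 μL + 460 μL = 500 μL total → factor 500/40 = 12.5
Dilution factor through tube #2 = 25.167 × 12.5 = 314.58
[tube #2] = 3.00 mM / 314.58 = 0.009536 mM = 9.54 × 10^3 nM

9.54 × 10^3 nM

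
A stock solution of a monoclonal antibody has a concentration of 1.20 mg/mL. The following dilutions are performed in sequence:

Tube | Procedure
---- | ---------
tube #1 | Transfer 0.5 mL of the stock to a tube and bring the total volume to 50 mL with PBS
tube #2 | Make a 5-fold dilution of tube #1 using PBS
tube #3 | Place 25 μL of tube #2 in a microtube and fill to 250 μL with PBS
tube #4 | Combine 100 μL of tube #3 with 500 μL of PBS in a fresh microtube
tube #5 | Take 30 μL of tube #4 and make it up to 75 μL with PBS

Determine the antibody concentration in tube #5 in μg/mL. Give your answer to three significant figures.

Step 1: 0.5 mL brought to 50 mL → factor 50/0.5 = 100
Step 2: 5-fold → factor 5
Step 3: 25 μL brought to 250 μL → factor 250/25 = 10
Step 4: 100 μL + 500 μL = 600 μL total → factor 600/100 = 6
Step 5: 30 μL brought to 75 μL → factor 75/30 = 2.5
Overall dilution factor = 100 × 5 × 10 × 6 × 2.5 = 75000
Final = 1.20 mg/mL / 75000 = 1.600 × 10^-5 mg/mL = 0.0160 μg/mL

0.0160 μg/mL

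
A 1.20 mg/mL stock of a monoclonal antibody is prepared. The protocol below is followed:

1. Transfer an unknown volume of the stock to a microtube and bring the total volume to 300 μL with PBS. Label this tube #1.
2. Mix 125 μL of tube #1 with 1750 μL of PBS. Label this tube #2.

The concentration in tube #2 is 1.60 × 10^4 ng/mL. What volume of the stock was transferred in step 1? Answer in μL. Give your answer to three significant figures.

Step 1: v brought to 300 μL → factor = 300 μL/v
Step 2: 125 μL + 1750 μL = 1875 μL total → factor 1875/125 = 15
Product of known-step factors = 15
Overall factor = 1.20 mg/mL / (1.60 × 10^4 ng/mL) = 75
Step-1 factor = 75 / 15 = 5
v = 300 μL / 5 = 60.0 μL

60.0 μL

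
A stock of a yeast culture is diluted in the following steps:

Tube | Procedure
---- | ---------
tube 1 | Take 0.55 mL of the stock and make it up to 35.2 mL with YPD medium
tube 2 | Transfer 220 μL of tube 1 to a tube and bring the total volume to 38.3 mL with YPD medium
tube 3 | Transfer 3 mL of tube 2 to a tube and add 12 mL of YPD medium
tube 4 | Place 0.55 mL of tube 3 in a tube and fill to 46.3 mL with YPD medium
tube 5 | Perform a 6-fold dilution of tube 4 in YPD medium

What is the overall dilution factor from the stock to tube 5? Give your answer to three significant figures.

Step 1: 0.55 mL brought to 35.2 mL → factor 35.2/0.55 = 64
Step 2: 220 μL brought to 38.3 mL → factor 38300/220 = 174.09
Step 3: 3 mL + 12 mL = 15 mL total → factor 15/3 = 5
Step 4: 0.55 mL brought to 46.3 mL → factor 46.3/0.55 = 84.182
Step 5: 6-fold → factor 6
Overall dilution factor = 64 × 174.09 × 5 × 84.182 × 6 = 2.8138 × 10^7

2.81 × 10^7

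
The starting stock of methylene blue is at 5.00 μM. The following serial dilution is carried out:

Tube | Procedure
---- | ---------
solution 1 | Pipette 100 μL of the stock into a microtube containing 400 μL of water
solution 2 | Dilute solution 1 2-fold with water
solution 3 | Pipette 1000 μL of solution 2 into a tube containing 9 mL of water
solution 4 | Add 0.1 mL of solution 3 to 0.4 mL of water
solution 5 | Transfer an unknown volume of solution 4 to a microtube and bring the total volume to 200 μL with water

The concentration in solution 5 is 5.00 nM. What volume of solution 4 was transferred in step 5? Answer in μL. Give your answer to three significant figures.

100 μL

Step 1: 100 μL + 400 μL = 500 μL total → factor 500/100 = 5
Step 2: 2-fold → factor 2
Step 3: 1000 μL + 9 mL = 10000 μL total → factor 10000/1000 = 10
Step 4: 0.1 mL + 0.4 mL = 0.5 mL total → factor 0.5/0.1 = 5
Step 5: v brought to 200 μL → factor = 200 μL/v
Product of known-step factors = 500
Overall factor = 5.00 μM / (5.00 nM) = 1000
Step-5 factor = 1000 / 500 = 2
v = 200 μL / 2 = 100 μL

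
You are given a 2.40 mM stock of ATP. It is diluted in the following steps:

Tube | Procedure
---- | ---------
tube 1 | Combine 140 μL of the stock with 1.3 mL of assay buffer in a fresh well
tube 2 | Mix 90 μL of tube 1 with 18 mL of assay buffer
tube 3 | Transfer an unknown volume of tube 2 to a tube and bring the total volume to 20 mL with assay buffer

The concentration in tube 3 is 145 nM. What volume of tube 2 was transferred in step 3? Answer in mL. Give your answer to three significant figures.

Step 1: 140 μL + 1.3 mL = 1440 μL total → factor 1440/140 = 10.286
Step 2: 90 μL + 18 mL = 18090 μL total → factor 18090/90 = 201
Step 3: v brought to 20 mL → factor = 20 mL/v
Product of known-step factors = 2067.4
Overall factor = 2.40 mM / (145 nM) = 16552
Step-3 factor = 16552 / 2067.4 = 8.0059
v = 20 mL / 8.0059 = 2.50 mL

2.50 mL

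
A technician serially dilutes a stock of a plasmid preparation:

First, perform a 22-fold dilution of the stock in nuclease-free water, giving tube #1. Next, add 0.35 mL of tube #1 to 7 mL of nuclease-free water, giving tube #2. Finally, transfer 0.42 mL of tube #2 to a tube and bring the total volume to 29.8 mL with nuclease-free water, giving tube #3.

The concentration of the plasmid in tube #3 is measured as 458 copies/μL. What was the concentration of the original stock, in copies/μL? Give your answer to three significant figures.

Step 1: 22-fold → factor 22
Step 2: 0.35 mL + 7 mL = 7.35 mL total → factor 7.35/0.35 = 21
Step 3: 0.42 mL brought to 29.8 mL → factor 29.8/0.42 = 70.952
Overall dilution factor = 22 × 21 × 70.952 = 32780
Stock = 458 copies/μL × 32780 = 1.50 × 10^7 copies/μL

1.50 × 10^7 copies/μL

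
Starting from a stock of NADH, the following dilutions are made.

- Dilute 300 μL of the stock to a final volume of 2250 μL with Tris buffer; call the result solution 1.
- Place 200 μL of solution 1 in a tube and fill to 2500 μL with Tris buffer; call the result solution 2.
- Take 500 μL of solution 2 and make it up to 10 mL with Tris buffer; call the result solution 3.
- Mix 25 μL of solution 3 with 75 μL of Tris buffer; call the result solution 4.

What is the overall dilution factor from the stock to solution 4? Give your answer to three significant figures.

Step 1: 300 μL brought to 2250 μL → factor 2250/300 = 7.5
Step 2: 200 μL brought to 2500 μL → factor 2500/200 = 12.5
Step 3: 500 μL brought to 10 mL → factor 10000/500 = 20
Step 4: 25 μL + 75 μL = 100 μL total → factor 100/25 = 4
Overall dilution factor = 7.5 × 12.5 × 20 × 4 = 7500

7.50 × 10^3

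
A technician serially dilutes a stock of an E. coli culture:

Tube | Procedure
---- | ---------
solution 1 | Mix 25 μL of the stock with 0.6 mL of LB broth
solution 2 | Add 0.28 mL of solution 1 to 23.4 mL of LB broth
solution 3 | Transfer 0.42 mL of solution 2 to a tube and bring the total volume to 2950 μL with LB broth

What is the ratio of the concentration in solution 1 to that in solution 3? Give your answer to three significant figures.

Step 1: 25 μL + 0.6 mL = 625 μL total → factor 625/25 = 25
Step 2: 0.28 mL + 23.4 mL = 23.68 mL total → factor 23.68/0.28 = 84.571
Step 3: 0.42 mL brought to 2950 μL → factor 2.95/0.42 = 7.0238
Dilution factor to solution 1 = 25; to solution 3 = 14850
[solution 1]/[solution 3] = (factor to solution 3)/(factor to solution 1) = 14850/25 = 594

594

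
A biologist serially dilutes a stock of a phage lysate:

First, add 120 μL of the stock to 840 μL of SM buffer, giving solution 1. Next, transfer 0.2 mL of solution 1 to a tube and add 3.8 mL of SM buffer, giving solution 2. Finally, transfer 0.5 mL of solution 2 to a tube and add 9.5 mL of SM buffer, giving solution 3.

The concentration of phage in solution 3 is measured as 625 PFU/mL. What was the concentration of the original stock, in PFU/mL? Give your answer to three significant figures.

2.00 × 10^6 PFU/mL

Step 1: 120 μL + 840 μL = 960 μL total → factor 960/120 = 8
Step 2: 0.2 mL + 3.8 mL = 4 mL total → factor 4/0.2 = 20
Step 3: 0.5 mL + 9.5 mL = 10 mL total → factor 10/0.5 = 20
Overall dilution factor = 8 × 20 × 20 = 3200
Stock = 625 PFU/mL × 3200 = 2.00 × 10^6 PFU/mL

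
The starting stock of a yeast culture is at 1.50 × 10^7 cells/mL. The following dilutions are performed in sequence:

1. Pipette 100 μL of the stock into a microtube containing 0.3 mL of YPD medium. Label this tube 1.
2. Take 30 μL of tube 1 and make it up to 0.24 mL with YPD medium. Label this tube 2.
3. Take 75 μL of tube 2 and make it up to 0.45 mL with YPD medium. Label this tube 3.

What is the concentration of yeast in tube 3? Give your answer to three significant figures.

7.81 × 10^4 cells/mL

Step 1: 100 μL + 0.3 mL = 400 μL total → factor 400/100 = 4
Step 2: 30 μL brought to 0.24 mL → factor 240/30 = 8
Step 3: 75 μL brought to 0.45 mL → factor 450/75 = 6
Dilution factor through tube 3 = 4 × 8 × 6 = 192
[tube 3] = 1.50 × 10^7 cells/mL / 192 = 7.81 × 10^4 cells/mL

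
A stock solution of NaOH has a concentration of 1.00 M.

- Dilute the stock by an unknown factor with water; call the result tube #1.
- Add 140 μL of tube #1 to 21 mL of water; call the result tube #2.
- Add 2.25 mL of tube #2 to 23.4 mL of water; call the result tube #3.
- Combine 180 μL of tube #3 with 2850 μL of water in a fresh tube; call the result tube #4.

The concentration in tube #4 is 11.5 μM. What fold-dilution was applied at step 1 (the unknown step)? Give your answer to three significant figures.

3.00-fold

Step 1: unknown factor x
Step 2: 140 μL + 21 mL = 21140 μL total → factor 21140/140 = 151
Step 3: 2.25 mL + 23.4 mL = 25.65 mL total → factor 25.65/2.25 = 11.4
Step 4: 180 μL + 2850 μL = 3030 μL total → factor 3030/180 = 16.833
Product of known-step factors = 28977
Overall factor = 1.00 M / (11.5 μM) = 86957
x = 86957 / 28977 = 3.00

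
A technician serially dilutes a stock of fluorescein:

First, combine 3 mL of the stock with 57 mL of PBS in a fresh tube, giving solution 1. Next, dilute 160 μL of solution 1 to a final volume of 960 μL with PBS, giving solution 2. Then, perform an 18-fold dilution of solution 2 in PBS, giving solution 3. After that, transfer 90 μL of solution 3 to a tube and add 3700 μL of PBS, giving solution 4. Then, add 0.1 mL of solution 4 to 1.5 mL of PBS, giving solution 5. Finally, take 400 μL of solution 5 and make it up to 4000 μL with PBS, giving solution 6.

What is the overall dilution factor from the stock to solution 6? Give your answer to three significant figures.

Step 1: 3 mL + 57 mL = 60 mL total → factor 60/3 = 20
Step 2: 160 μL brought to 960 μL → factor 960/160 = 6
Step 3: 18-fold → factor 18
Step 4: 90 μL + 3700 μL = 3790 μL total → factor 3790/90 = 42.111
Step 5: 0.1 mL + 1.5 mL = 1.6 mL total → factor 1.6/0.1 = 16
Step 6: 400 μL brought to 4000 μL → factor 4000/400 = 10
Overall dilution factor = 20 × 6 × 18 × 42.111 × 16 × 10 = 1.4554 × 10^7

1.46 × 10^7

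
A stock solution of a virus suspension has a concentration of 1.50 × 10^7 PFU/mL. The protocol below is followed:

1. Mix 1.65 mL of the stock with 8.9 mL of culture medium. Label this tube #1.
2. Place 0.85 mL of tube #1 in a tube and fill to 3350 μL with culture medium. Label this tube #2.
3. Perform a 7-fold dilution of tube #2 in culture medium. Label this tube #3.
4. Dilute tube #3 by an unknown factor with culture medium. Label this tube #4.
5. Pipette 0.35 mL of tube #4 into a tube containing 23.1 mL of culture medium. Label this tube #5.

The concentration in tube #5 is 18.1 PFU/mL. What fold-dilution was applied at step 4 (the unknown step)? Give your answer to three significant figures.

70.1-fold

Step 1: 1.65 mL + 8.9 mL = 10.55 mL total → factor 10.55/1.65 = 6.3939
Step 2: 0.85 mL brought to 3350 μL → factor 3.35/0.85 = 3.9412
Step 3: 7-fold → factor 7
Step 4: unknown factor x
Step 5: 0.35 mL + 23.1 mL = 23.45 mL total → factor 23.45/0.35 = 67
Product of known-step factors = 11819
Overall factor = 1.50 × 10^7 PFU/mL / (18.1 PFU/mL) = 8.2873 × 10^5
x = 8.2873 × 10^5 / 11819 = 70.1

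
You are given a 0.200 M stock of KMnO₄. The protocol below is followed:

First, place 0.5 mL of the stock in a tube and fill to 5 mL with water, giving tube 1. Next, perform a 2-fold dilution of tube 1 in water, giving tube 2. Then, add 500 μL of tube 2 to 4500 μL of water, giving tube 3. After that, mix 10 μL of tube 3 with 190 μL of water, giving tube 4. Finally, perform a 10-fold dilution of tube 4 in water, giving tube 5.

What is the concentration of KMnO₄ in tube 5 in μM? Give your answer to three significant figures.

5.00 μM

Step 1: 0.5 mL brought to 5 mL → factor 5/0.5 = 10
Step 2: 2-fold → factor 2
Step 3: 500 μL + 4500 μL = 5000 μL total → factor 5000/500 = 10
Step 4: 10 μL + 190 μL = 200 μL total → factor 200/10 = 20
Step 5: 10-fold → factor 10
Overall dilution factor = 10 × 2 × 10 × 20 × 10 = 40000
Final = 0.200 M / 40000 = 5.000 × 10^-6 M = 5.00 μM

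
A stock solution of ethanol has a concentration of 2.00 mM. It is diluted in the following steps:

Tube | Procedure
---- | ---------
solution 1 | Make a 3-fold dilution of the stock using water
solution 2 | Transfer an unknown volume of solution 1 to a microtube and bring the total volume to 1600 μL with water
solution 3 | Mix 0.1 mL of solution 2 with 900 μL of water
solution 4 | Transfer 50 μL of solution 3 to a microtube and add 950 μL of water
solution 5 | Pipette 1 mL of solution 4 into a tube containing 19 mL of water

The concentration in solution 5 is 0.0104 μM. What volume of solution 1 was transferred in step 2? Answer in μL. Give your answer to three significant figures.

Step 1: 3-fold → factor 3
Step 2: v brought to 1600 μL → factor = 1600 μL/v
Step 3: 0.1 mL + 900 μL = 1 mL total → factor 1/0.1 = 10
Step 4: 50 μL + 950 μL = 1000 μL total → factor 1000/50 = 20
Step 5: 1 mL + 19 mL = 20 mL total → factor 20/1 = 20
Product of known-step factors = 12000
Overall factor = 2.00 mM / (0.0104 μM) = 1.9231 × 10^5
Step-2 factor = 1.9231 × 10^5 / 12000 = 16.026
v = 1600 μL / 16.026 = 99.8 μL

99.8 μL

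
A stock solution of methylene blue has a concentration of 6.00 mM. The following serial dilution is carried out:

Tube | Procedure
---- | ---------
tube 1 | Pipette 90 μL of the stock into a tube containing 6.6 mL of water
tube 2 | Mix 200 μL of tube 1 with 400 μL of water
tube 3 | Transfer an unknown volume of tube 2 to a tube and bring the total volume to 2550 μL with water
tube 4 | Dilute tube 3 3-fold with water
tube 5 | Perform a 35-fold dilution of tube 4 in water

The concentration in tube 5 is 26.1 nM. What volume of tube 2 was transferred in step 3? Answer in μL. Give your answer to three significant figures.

Step 1: 90 μL + 6.6 mL = 6690 μL total → factor 6690/90 = 74.333
Step 2: 200 μL + 400 μL = 600 μL total → factor 600/200 = 3
Step 3: v brought to 2550 μL → factor = 2550 μL/v
Step 4: 3-fold → factor 3
Step 5: 35-fold → factor 35
Product of known-step factors = 23415
Overall factor = 6.00 mM / (26.1 nM) = 2.2989 × 10^5
Step-3 factor = 2.2989 × 10^5 / 23415 = 9.8179
v = 2550 μL / 9.8179 = 260 μL

260 μL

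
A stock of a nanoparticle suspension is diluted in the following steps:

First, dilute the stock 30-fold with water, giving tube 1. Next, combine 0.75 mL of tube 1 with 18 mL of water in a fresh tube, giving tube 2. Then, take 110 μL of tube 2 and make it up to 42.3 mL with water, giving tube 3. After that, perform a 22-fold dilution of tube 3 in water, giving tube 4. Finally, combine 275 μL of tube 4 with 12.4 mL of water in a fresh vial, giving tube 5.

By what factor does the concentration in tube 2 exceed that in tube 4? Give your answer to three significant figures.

8.46 × 10^3

Step 1: 30-fold → factor 30
Step 2: 0.75 mL + 18 mL = 18.75 mL total → factor 18.75/0.75 = 25
Step 3: 110 μL brought to 42.3 mL → factor 42300/110 = 384.55
Step 4: 22-fold → factor 22
Dilution factor to tube 2 = 750; to tube 4 = 6.345 × 10^6
[tube 2]/[tube 4] = (factor to tube 4)/(factor to tube 2) = 6.345 × 10^6/750 = 8.46 × 10^3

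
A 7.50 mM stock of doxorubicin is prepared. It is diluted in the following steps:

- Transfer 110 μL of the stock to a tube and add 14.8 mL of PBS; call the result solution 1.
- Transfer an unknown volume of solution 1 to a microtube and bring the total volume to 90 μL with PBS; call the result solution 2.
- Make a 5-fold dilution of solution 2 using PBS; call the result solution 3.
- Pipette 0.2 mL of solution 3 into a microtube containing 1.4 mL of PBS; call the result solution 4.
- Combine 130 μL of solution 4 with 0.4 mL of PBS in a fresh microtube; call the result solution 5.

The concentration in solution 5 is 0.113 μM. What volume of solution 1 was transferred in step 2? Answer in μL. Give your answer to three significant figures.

Step 1: 110 μL + 14.8 mL = 14910 μL total → factor 14910/110 = 135.55
Step 2: v brought to 90 μL → factor = 90 μL/v
Step 3: 5-fold → factor 5
Step 4: 0.2 mL + 1.4 mL = 1.6 mL total → factor 1.6/0.2 = 8
Step 5: 130 μL + 0.4 mL = 530 μL total → factor 530/130 = 4.0769
Product of known-step factors = 22104
Overall factor = 7.50 mM / (0.113 μM) = 66372
Step-2 factor = 66372 / 22104 = 3.0027
v = 90 μL / 3.0027 = 30.0 μL

30.0 μL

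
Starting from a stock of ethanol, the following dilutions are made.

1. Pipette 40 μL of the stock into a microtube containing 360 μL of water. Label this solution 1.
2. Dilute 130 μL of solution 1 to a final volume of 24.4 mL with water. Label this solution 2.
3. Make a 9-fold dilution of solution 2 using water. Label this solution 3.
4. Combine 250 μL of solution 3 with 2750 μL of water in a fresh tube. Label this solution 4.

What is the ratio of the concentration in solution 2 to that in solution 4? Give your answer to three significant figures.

108

Step 1: 40 μL + 360 μL = 400 μL total → factor 400/40 = 10
Step 2: 130 μL brought to 24.4 mL → factor 24400/130 = 187.69
Step 3: 9-fold → factor 9
Step 4: 250 μL + 2750 μL = 3000 μL total → factor 3000/250 = 12
Dilution factor to solution 2 = 1876.9; to solution 4 = 2.0271 × 10^5
[solution 2]/[solution 4] = (factor to solution 4)/(factor to solution 2) = 2.0271 × 10^5/1876.9 = 108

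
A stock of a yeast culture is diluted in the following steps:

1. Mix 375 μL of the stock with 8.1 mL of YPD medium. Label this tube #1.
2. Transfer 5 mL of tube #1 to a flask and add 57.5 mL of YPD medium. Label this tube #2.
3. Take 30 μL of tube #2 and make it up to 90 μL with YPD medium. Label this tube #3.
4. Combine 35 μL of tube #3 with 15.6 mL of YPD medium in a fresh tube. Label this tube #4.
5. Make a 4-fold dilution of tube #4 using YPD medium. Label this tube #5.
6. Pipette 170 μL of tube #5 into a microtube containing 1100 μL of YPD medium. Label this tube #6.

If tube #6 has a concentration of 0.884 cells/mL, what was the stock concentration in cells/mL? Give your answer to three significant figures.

1.00 × 10^7 cells/mL

Step 1: 375 μL + 8.1 mL = 8475 μL total → factor 8475/375 = 22.6
Step 2: 5 mL + 57.5 mL = 62.5 mL total → factor 62.5/5 = 12.5
Step 3: 30 μL brought to 90 μL → factor 90/30 = 3
Step 4: 35 μL + 15.6 mL = 15635 μL total → factor 15635/35 = 446.71
Step 5: 4-fold → factor 4
Step 6: 170 μL + 1100 μL = 1270 μL total → factor 1270/170 = 7.4706
Overall dilution factor = 22.6 × 12.5 × 3 × 446.71 × 4 × 7.4706 = 1.1313 × 10^7
Stock = 0.884 cells/mL × 1.1313 × 10^7 = 1.00 × 10^7 cells/mL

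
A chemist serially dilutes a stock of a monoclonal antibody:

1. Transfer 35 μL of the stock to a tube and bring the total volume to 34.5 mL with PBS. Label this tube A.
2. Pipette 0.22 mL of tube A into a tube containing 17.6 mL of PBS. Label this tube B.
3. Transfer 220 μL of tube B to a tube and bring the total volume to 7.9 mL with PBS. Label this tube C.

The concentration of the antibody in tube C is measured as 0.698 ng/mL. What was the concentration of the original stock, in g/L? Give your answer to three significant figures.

2.00 g/L

Step 1: 35 μL brought to 34.5 mL → factor 34500/35 = 985.71
Step 2: 0.22 mL + 17.6 mL = 17.82 mL total → factor 17.82/0.22 = 81
Step 3: 220 μL brought to 7.9 mL → factor 7900/220 = 35.909
Overall dilution factor = 985.71 × 81 × 35.909 = 2.8671 × 10^6
Stock = 0.698 ng/mL × 2.8671 × 10^6 = 2.001 × 10^6 ng/mL = 2.00 g/L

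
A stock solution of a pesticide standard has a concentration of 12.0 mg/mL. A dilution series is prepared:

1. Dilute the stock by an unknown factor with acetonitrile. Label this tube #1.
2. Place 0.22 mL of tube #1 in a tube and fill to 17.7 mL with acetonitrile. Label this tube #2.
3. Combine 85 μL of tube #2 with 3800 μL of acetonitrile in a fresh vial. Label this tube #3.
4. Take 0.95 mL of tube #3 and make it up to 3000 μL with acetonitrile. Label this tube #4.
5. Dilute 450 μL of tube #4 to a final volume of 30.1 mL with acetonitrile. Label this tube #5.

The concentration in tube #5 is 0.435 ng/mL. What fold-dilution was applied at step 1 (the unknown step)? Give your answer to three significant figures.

Step 1: unknown factor x
Step 2: 0.22 mL brought to 17.7 mL → factor 17.7/0.22 = 80.455
Step 3: 85 μL + 3800 μL = 3885 μL total → factor 3885/85 = 45.706
Step 4: 0.95 mL brought to 3000 μL → factor 3/0.95 = 3.1579
Step 5: 450 μL brought to 30.1 mL → factor 30100/450 = 66.889
Product of known-step factors = 7.7674 × 10^5
Overall factor = 12.0 mg/mL / (0.435 ng/mL) = 2.7586 × 10^7
x = 2.7586 × 10^7 / 7.7674 × 10^5 = 35.5

35.5-fold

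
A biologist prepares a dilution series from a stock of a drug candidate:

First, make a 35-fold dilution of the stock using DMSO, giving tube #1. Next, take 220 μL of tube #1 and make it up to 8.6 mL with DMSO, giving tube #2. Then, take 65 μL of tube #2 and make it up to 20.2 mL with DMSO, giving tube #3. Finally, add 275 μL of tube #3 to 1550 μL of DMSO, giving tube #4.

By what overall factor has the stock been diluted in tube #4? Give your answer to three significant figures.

2.82 × 10^6

Step 1: 35-fold → factor 35
Step 2: 220 μL brought to 8.6 mL → factor 8600/220 = 39.091
Step 3: 65 μL brought to 20.2 mL → factor 20200/65 = 310.77
Step 4: 275 μL + 1550 μL = 1825 μL total → factor 1825/275 = 6.6364
Overall dilution factor = 35 × 39.091 × 310.77 × 6.6364 = 2.8217 × 10^6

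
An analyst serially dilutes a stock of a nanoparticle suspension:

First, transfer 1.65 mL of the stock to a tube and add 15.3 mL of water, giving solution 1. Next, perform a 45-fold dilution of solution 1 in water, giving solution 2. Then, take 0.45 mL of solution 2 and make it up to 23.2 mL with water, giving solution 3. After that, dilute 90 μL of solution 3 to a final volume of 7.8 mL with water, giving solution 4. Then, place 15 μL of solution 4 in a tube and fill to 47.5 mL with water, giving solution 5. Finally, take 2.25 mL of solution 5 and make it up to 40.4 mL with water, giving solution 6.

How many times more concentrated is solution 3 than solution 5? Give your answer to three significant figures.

2.74 × 10^5

Step 1: 1.65 mL + 15.3 mL = 16.95 mL total → factor 16.95/1.65 = 10.273
Step 2: 45-fold → factor 45
Step 3: 0.45 mL brought to 23.2 mL → factor 23.2/0.45 = 51.556
Step 4: 90 μL brought to 7.8 mL → factor 7800/90 = 86.667
Step 5: 15 μL brought to 47.5 mL → factor 47500/15 = 3166.7
Dilution factor to solution 3 = 23833; to solution 5 = 6.5408 × 10^9
[solution 3]/[solution 5] = (factor to solution 5)/(factor to solution 3) = 6.5408 × 10^9/23833 = 2.74 × 10^5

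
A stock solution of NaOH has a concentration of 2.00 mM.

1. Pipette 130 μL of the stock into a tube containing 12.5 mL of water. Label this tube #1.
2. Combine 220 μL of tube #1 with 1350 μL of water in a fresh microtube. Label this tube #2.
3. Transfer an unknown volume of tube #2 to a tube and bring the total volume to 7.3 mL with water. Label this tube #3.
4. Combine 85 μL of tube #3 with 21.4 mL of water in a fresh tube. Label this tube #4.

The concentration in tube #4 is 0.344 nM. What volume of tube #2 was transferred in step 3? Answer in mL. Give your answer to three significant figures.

0.220 mL

Step 1: 130 μL + 12.5 mL = 12630 μL total → factor 12630/130 = 97.154
Step 2: 220 μL + 1350 μL = 1570 μL total → factor 1570/220 = 7.1364
Step 3: v brought to 7.3 mL → factor = 7.3 mL/v
Step 4: 85 μL + 21.4 mL = 21485 μL total → factor 21485/85 = 252.76
Product of known-step factors = 1.7525 × 10^5
Overall factor = 2.00 mM / (0.344 nM) = 5.814 × 10^6
Step-3 factor = 5.814 × 10^6 / 1.7525 × 10^5 = 33.176
v = 7.3 mL / 33.176 = 0.220 mL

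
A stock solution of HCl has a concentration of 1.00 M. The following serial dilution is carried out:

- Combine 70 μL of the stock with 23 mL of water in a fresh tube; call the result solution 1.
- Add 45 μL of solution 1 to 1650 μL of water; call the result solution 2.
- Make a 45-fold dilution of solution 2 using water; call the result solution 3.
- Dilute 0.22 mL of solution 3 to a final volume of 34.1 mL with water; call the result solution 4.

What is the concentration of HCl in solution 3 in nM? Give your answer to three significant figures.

Step 1: 70 μL + 23 mL = 23070 μL total → factor 23070/70 = 329.57
Step 2: 45 μL + 1650 μL = 1695 μL total → factor 1695/45 = 37.667
Step 3: 45-fold → factor 45
Dilution factor through solution 3 = 329.57 × 37.667 × 45 = 5.5862 × 10^5
[solution 3] = 1.00 M / 5.5862 × 10^5 = 1.790 × 10^-6 M = 1.79 × 10^3 nM

1.79 × 10^3 nM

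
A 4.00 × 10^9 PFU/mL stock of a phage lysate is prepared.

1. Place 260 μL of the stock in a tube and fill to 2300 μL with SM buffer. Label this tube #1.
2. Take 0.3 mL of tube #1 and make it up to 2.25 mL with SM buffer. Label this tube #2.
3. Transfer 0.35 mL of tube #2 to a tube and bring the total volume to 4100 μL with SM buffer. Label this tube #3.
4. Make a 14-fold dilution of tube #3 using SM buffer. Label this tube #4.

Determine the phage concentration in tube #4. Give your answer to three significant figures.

3.68 × 10^5 PFU/mL

Step 1: 260 μL brought to 2300 μL → factor 2300/260 = 8.8462
Step 2: 0.3 mL brought to 2.25 mL → factor 2.25/0.3 = 7.5
Step 3: 0.35 mL brought to 4100 μL → factor 4.1/0.35 = 11.714
Step 4: 14-fold → factor 14
Overall dilution factor = 8.8462 × 7.5 × 11.714 × 14 = 10881
Final = 4.00 × 10^9 PFU/mL / 10881 = 3.68 × 10^5 PFU/mL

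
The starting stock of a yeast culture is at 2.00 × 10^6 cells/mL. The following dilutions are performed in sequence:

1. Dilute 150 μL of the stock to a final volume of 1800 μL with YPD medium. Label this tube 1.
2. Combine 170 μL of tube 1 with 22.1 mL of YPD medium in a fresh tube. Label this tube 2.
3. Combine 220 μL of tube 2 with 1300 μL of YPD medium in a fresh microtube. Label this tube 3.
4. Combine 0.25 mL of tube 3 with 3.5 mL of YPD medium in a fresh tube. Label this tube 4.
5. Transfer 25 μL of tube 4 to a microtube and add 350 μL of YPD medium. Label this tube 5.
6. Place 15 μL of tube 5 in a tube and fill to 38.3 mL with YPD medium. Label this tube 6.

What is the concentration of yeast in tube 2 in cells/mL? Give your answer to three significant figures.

Step 1: 150 μL brought to 1800 μL → factor 1800/150 = 12
Step 2: 170 μL + 22.1 mL = 22270 μL total → factor 22270/170 = 131
Dilution factor through tube 2 = 12 × 131 = 1572
[tube 2] = 2.00 × 10^6 cells/mL / 1572 = 1.27 × 10^3 cells/mL

1.27 × 10^3 cells/mL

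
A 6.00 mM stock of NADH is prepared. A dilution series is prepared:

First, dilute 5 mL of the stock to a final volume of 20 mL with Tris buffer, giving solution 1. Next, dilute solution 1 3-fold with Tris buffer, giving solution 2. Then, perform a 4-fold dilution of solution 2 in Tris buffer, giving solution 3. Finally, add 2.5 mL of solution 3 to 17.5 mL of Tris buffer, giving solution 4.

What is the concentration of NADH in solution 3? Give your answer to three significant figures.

Step 1: 5 mL brought to 20 mL → factor 20/5 = 4
Step 2: 3-fold → factor 3
Step 3: 4-fold → factor 4
Dilution factor through solution 3 = 4 × 3 × 4 = 48
[solution 3] = 6.00 mM / 48 = 0.125 mM

0.125 mM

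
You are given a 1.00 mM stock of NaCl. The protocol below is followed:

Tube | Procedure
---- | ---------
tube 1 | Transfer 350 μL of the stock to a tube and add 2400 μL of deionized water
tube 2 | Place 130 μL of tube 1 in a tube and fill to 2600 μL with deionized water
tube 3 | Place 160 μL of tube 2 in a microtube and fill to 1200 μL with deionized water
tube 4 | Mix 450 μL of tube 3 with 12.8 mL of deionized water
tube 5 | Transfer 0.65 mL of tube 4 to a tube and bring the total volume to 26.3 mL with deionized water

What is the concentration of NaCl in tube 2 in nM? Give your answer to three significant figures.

6.36 × 10^3 nM

Step 1: 350 μL + 2400 μL = 2750 μL total → factor 2750/350 = 7.8571
Step 2: 130 μL brought to 2600 μL → factor 2600/130 = 20
Dilution factor through tube 2 = 7.8571 × 20 = 157.14
[tube 2] = 1.00 mM / 157.14 = 0.006364 mM = 6.36 × 10^3 nM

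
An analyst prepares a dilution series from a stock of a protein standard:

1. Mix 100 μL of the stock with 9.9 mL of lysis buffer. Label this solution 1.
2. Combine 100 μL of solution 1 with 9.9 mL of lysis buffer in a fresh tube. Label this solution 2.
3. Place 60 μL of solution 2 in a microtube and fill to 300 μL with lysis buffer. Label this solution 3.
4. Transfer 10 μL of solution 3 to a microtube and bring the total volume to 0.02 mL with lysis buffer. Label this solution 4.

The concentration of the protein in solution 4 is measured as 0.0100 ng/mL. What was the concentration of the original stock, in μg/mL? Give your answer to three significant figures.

1.00 μg/mL

Step 1: 100 μL + 9.9 mL = 10000 μL total → factor 10000/100 = 100
Step 2: 100 μL + 9.9 mL = 10000 μL total → factor 10000/100 = 100
Step 3: 60 μL brought to 300 μL → factor 300/60 = 5
Step 4: 10 μL brought to 0.02 mL → factor 20/10 = 2
Overall dilution factor = 100 × 100 × 5 × 2 = 1 × 10^5
Stock = 0.0100 ng/mL × 1 × 10^5 = 1000 ng/mL = 1.00 μg/mL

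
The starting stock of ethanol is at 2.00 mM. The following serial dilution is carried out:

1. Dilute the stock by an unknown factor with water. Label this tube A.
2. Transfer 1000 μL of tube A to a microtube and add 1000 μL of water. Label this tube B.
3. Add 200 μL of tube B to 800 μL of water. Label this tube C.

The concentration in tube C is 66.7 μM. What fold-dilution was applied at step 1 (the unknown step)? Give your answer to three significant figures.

Step 1: unknown factor x
Step 2: 1000 μL + 1000 μL = 2000 μL total → factor 2000/1000 = 2
Step 3: 200 μL + 800 μL = 1000 μL total → factor 1000/200 = 5
Product of known-step factors = 10
Overall factor = 2.00 mM / (66.7 μM) = 29.985
x = 29.985 / 10 = 3.00

3.00-fold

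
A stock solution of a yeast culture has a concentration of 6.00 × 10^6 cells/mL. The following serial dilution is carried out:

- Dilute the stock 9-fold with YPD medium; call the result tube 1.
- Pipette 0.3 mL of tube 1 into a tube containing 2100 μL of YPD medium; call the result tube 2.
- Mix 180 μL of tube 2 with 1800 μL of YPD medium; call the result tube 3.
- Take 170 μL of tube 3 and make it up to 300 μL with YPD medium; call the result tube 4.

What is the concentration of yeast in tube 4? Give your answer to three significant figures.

4.29 × 10^3 cells/mL

Step 1: 9-fold → factor 9
Step 2: 0.3 mL + 2100 μL = 2.4 mL total → factor 2.4/0.3 = 8
Step 3: 180 μL + 1800 μL = 1980 μL total → factor 1980/180 = 11
Step 4: 170 μL brought to 300 μL → factor 300/170 = 1.7647
Overall dilution factor = 9 × 8 × 11 × 1.7647 = 1397.6
Final = 6.00 × 10^6 cells/mL / 1397.6 = 4.29 × 10^3 cells/mL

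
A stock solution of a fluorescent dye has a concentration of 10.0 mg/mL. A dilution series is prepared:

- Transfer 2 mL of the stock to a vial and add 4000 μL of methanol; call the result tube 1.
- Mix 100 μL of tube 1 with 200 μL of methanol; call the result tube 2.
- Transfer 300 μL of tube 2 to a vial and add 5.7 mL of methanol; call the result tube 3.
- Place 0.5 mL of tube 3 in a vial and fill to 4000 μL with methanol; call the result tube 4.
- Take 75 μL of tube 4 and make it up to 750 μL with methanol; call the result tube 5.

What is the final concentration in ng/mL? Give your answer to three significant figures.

694 ng/mL

Step 1: 2 mL + 4000 μL = 6 mL total → factor 6/2 = 3
Step 2: 100 μL + 200 μL = 300 μL total → factor 300/100 = 3
Step 3: 300 μL + 5.7 mL = 6000 μL total → factor 6000/300 = 20
Step 4: 0.5 mL brought to 4000 μL → factor 4/0.5 = 8
Step 5: 75 μL brought to 750 μL → factor 750/75 = 10
Overall dilution factor = 3 × 3 × 20 × 8 × 10 = 14400
Final = 10.0 mg/mL / 14400 = 0.0006944 mg/mL = 694 ng/mL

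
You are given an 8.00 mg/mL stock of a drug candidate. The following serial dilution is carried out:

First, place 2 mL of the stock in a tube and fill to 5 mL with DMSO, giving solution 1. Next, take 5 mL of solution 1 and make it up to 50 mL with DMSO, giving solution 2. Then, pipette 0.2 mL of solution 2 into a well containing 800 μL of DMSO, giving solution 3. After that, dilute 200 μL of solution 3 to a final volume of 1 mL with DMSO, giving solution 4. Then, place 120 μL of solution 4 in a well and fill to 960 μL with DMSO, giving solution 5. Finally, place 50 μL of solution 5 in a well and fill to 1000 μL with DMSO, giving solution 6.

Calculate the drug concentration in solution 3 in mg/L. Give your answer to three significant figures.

Step 1: 2 mL brought to 5 mL → factor 5/2 = 2.5
Step 2: 5 mL brought to 50 mL → factor 50/5 = 10
Step 3: 0.2 mL + 800 μL = 1 mL total → factor 1/0.2 = 5
Dilution factor through solution 3 = 2.5 × 10 × 5 = 125
[solution 3] = 8.00 mg/mL / 125 = 0.06400 mg/mL = 64.0 mg/L

64.0 mg/L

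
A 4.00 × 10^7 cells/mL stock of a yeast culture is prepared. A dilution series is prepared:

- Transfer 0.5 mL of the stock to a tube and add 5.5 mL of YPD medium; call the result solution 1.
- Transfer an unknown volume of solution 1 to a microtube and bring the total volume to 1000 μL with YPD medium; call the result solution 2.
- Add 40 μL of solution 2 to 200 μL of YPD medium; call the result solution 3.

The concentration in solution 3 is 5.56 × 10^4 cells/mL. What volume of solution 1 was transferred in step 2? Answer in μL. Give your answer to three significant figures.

100 μL

Step 1: 0.5 mL + 5.5 mL = 6 mL total → factor 6/0.5 = 12
Step 2: v brought to 1000 μL → factor = 1000 μL/v
Step 3: 40 μL + 200 μL = 240 μL total → factor 240/40 = 6
Product of known-step factors = 72
Overall factor = 4.00 × 10^7 cells/mL / (5.56 × 10^4 cells/mL) = 719.42
Step-2 factor = 719.42 / 72 = 9.992
v = 1000 μL / 9.992 = 100 μL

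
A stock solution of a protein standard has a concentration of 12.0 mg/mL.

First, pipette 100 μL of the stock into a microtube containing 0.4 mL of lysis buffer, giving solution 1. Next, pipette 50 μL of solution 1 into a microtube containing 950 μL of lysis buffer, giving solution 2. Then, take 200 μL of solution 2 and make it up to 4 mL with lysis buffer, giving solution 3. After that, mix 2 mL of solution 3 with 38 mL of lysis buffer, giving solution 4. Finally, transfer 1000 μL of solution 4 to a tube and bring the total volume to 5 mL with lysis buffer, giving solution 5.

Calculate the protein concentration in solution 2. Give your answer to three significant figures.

0.120 mg/mL

Step 1: 100 μL + 0.4 mL = 500 μL total → factor 500/100 = 5
Step 2: 50 μL + 950 μL = 1000 μL total → factor 1000/50 = 20
Dilution factor through solution 2 = 5 × 20 = 100
[solution 2] = 12.0 mg/mL / 100 = 0.120 mg/mL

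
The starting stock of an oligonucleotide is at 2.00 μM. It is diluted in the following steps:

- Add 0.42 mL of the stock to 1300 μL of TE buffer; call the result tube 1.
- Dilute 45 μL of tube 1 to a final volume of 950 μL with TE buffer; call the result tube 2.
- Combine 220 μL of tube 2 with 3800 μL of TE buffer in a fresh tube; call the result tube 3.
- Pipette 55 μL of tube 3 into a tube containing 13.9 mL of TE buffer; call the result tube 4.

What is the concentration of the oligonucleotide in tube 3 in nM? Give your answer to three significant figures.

1.27 nM

Step 1: 0.42 mL + 1300 μL = 1.72 mL total → factor 1.72/0.42 = 4.0952
Step 2: 45 μL brought to 950 μL → factor 950/45 = 21.111
Step 3: 220 μL + 3800 μL = 4020 μL total → factor 4020/220 = 18.273
Dilution factor through tube 3 = 4.0952 × 21.111 × 18.273 = 1579.8
[tube 3] = 2.00 μM / 1579.8 = 0.001266 μM = 1.27 nM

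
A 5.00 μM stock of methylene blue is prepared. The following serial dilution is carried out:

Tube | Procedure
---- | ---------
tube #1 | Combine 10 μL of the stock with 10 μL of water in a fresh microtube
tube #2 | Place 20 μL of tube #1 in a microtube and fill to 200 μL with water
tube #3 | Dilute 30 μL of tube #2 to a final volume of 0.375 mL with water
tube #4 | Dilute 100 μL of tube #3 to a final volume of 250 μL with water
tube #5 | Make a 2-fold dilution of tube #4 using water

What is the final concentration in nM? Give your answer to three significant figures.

4.00 nM

Step 1: 10 μL + 10 μL = 20 μL total → factor 20/10 = 2
Step 2: 20 μL brought to 200 μL → factor 200/20 = 10
Step 3: 30 μL brought to 0.375 mL → factor 375/30 = 12.5
Step 4: 100 μL brought to 250 μL → factor 250/100 = 2.5
Step 5: 2-fold → factor 2
Overall dilution factor = 2 × 10 × 12.5 × 2.5 × 2 = 1250
Final = 5.00 μM / 1250 = 0.004000 μM = 4.00 nM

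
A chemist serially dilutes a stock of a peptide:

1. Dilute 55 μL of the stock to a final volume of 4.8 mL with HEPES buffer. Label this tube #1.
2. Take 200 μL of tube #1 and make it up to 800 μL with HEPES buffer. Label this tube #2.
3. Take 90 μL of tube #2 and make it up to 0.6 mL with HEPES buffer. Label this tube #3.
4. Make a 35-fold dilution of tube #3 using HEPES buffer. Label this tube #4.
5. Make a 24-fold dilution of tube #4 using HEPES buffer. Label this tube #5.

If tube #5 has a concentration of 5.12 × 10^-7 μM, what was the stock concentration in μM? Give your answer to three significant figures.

1.00 μM

Step 1: 55 μL brought to 4.8 mL → factor 4800/55 = 87.273
Step 2: 200 μL brought to 800 μL → factor 800/200 = 4
Step 3: 90 μL brought to 0.6 mL → factor 600/90 = 6.6667
Step 4: 35-fold → factor 35
Step 5: 24-fold → factor 24
Overall dilution factor = 87.273 × 4 × 6.6667 × 35 × 24 = 1.9549 × 10^6
Stock = 5.12 × 10^-7 μM × 1.9549 × 10^6 = 1.00 μM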